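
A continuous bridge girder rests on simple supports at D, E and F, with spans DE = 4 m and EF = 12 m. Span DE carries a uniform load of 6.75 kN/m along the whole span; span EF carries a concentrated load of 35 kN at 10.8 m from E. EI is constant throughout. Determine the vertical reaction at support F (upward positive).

R_F = 29.92 kN

Insert a hinge at E; M_E is the redundant, and each span becomes simply supported.
Rotations at E on the released spans (each span's end-slope, ×1/EI):
  span DE: UDL 6.75: wL³/(24EI) = 18/EI
  span EF: point load 35 at a = 10.8: Pab(L + b)/(6LEI) = 83.16/EI
  relative rotation θ_0 = (18 + 83.16)/EI = 101.2/EI
A unit hogging moment at E produces rotation L₁/(3EI) + L₂/(3EI) = 5.333/EI.
Compatibility: M_E·(L₁+L₂)/(3EI) = θ_0, giving M_E = 18.97 kN·m (hogging).
Span EF, ΣM about F: R_E^{EF}·12 = 42 + 18.97, so R_E^{EF} = 5.081 kN and R_F = 35 − 5.081 = 29.92 kN.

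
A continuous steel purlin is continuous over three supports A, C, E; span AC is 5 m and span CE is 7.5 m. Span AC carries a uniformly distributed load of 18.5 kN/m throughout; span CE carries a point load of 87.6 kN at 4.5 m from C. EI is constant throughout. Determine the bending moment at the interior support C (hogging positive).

M_C = 89.35 kN·m

Release continuity at C by inserting a hinge; the redundant is the internal moment M_C. The primary structure is two simply-supported spans AC and CE.
End slopes at the hinge C, treating each span as simply supported:
  span AC: UDL 18.5: wL³/(24EI) = 96.35/EI
  span CE: point load 87.6 at a = 4.5: Pab(L + b)/(6LEI) = 275.9/EI
  relative rotation θ_0 = (96.35 + 275.9)/EI = 372.3/EI
A unit hogging moment at C produces rotation L₁/(3EI) + L₂/(3EI) = 4.167/EI.
Compatibility: M_C·(L₁+L₂)/(3EI) = θ_0, giving M_C = 89.35 kN·m (hogging).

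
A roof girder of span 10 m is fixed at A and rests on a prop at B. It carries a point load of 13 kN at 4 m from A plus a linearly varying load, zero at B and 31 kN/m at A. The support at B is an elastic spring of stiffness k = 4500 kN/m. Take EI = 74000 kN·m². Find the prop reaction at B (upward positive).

Remove the prop at B; the released (primary) structure is a cantilever built in at A.
Free-end deflection of the primary structure under the applied loading (downward +):
  point load 13 at a = 4: Pa²(3L − a)/(6EI) = 901.3/EI
  triangular load, peak 31 at the fixed end: w₀L⁴/(30EI) = 10333/EI
  δ_0 = 11235/EI
Flexibility coefficient — unit upward force at B: δ_{BB} = L³/(3EI) = 333.3/EI.
With EI = 74000 kN·m²: δ_0 = 0.15182 m and δ_{BB} = 0.004505 m/kN.
Compatibility — the spring shortens by R_B/k under the reaction it provides: δ_0 − R_B·δ_{BB} = R_B/k. With 1/k = 0.000222 m/kN, R_B = δ_0 / (δ_{BB} + 1/k) = 0.15182 / (0.004505 + 0.000222) = 32.12 kN.

R_B = 32.12 kN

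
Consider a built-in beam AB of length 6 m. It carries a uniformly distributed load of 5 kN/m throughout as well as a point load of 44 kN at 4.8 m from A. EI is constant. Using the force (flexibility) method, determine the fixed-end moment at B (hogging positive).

Take the two fixed-end moments M_A, M_B as redundants; the released structure is the simple span AB.
End rotations of the released simple span under the applied load (×1/EI):
  at A: UDL 5: wL³/(24EI) = 45/EI
  at B: UDL 5: wL³/(24EI) = 45/EI
  at A: point load 44 at a = 4.8: Pab(L + b)/(6LEI) = 50.69/EI
  at B: point load 44 at a = 4.8: Pab(L + a)/(6LEI) = 76.03/EI
  θ_A0 = 95.69/EI,  θ_B0 = 121/EI
Flexibility coefficients: a unit moment at one end gives L/(3EI) there and L/(6EI) at the far end, so f₁₁ = f₂₂ = 2/EI and f₁₂ = f₂₁ = 1/EI.
Compatibility — zero rotation at each built-in end:
  2 M_A + 1 M_B = 95.69
  1 M_A + 2 M_B = 121
Solving the pair gives M_A = 23.45 kN·m and M_B = 48.79 kN·m (hogging).

M_B = 48.79 kN·m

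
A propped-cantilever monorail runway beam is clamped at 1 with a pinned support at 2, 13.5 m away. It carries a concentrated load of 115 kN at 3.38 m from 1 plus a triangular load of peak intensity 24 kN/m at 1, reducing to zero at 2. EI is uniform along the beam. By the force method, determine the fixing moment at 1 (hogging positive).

Take the reaction at 2 as the redundant and release it; the primary structure is a cantilever fixed at 1.
Deflection at 2 on the released cantilever, summing each load's contribution:
  point load 115 at a = 3.38: Pa²(3L − a)/(6EI) = 8128/EI
  triangular load, peak 24 at the fixed end: w₀L⁴/(30EI) = 26572/EI
  δ_0 = 34700/EI
Flexibility coefficient — unit upward force at 2: δ_{22} = L³/(3EI) = 820.1/EI.
The prop prevents deflection at 2: R_2 = δ_0/δ_{22} = 34700/820.1 = 42.31 kN.
Moment equilibrium about 1: M_1 = Σ(load moments about 1) − R_2·L = 1118 − 42.31×13.5 = 546.5 kN·m.

M_1 = 546.5 kN·m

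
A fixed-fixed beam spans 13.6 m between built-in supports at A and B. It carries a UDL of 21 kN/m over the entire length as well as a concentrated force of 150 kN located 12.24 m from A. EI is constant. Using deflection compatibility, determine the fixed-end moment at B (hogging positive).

Release both end moments; the primary structure is a simply-supported span AB with redundants M_A and M_B.
On the primary (simply-supported) span, the end slopes from the loading are:
  at A: UDL 21: wL³/(24EI) = 2201/EI
  at B: UDL 21: wL³/(24EI) = 2201/EI
  at A: point load 150 at a = 12.24: Pab(L + b)/(6LEI) = 457.8/EI
  at B: point load 150 at a = 12.24: Pab(L + a)/(6LEI) = 790.7/EI
  θ_A0 = 2659/EI,  θ_B0 = 2992/EI
Flexibility coefficients: a unit moment at one end gives L/(3EI) there and L/(6EI) at the far end, so f₁₁ = f₂₂ = 4.533/EI and f₁₂ = f₂₁ = 2.267/EI.
Compatibility — zero rotation at each built-in end:
  4.533 M_A + 2.267 M_B = 2659
  2.267 M_A + 4.533 M_B = 2992
Solving the pair gives M_A = 342 kN·m and M_B = 488.9 kN·m (hogging).

M_B = 488.9 kN·m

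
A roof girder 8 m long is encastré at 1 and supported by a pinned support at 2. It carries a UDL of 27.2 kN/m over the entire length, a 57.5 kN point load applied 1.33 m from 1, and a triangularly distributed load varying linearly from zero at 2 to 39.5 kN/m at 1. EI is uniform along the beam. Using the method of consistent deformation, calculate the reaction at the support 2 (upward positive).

Release the roller at 2. Primary structure: cantilever fixed at 1.
Free-end deflection of the primary structure under the applied loading (downward +):
  UDL 27.2: wL⁴/(8EI) = 13926/EI
  point load 57.5 at a = 1.33: Pa²(3L − a)/(6EI) = 384.3/EI
  triangular load, peak 39.5 at the fixed end: w₀L⁴/(30EI) = 5393/EI
  δ_0 = 19704/EI
Flexibility coefficient — unit upward force at 2: δ_{22} = L³/(3EI) = 170.7/EI.
The prop prevents deflection at 2: R_2 = δ_0/δ_{22} = 19704/170.7 = 115.5 kN.

R_2 = 115.5 kN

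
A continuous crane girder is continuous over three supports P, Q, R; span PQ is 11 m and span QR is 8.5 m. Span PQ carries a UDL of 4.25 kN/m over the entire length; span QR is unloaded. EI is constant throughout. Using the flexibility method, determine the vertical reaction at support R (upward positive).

Release continuity at Q by inserting a hinge; the redundant is the internal moment M_Q. The primary structure is two simply-supported spans PQ and QR.
End slopes at the hinge Q, treating each span as simply supported:
  span PQ: UDL 4.25: wL³/(24EI) = 235.7/EI
  relative rotation θ_0 = (235.7 + 0)/EI = 235.7/EI
A unit hogging moment at Q produces rotation L₁/(3EI) + L₂/(3EI) = 6.5/EI.
Slope continuity at Q: θ_0 = M_Q·6.5/EI, so M_Q = 235.7/6.5 = 36.26 kN·m (hogging).
Span QR, ΣM about R: R_Q^{QR}·8.5 = 0 + 36.26, so R_Q^{QR} = 4.266 kN and R_R = 0 − 4.266 = -4.266 kN.

R_R = -4.266 kN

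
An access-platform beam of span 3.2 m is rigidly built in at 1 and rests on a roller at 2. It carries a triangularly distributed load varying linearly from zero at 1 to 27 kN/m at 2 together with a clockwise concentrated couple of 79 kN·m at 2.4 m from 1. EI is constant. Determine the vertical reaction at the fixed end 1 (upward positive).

Release the roller at 2. Primary structure: cantilever fixed at 1.
Free-end deflection of the primary structure under the applied loading (downward +):
  triangular load, peak 27 at the free end: 11w₀L⁴/(120EI) = 259.5/EI
  clockwise couple 79 at a = 2.4: M₀a(2L − a)/(2EI) = 379.2/EI
  δ_0 = 638.7/EI
Tip deflection under a unit load at 2: L³/(3EI) = 10.92/EI.
Compatibility at 2: δ_0 − R_2·δ_{22} = 0, so R_2 = 638.7/10.92 = 58.48 kN.
Vertical equilibrium: R_1 = ΣP − R_2 = 43.2 − 58.48 = -15.28 kN.

R_1 = -15.28 kN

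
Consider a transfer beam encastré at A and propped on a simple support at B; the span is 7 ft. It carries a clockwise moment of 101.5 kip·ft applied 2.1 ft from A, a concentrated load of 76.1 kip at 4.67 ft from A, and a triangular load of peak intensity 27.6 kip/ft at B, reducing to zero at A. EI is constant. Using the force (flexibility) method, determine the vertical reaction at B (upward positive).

Remove the prop at B; the released (primary) structure is a cantilever built in at A.
Deflection at B on the released cantilever, summing each load's contribution:
  clockwise couple 101.5 at a = 2.1: M₀a(2L − a)/(2EI) = 1268/EI
  point load 76.1 at a = 4.67: Pa²(3L − a)/(6EI) = 4517/EI
  triangular load, peak 27.6 at the free end: 11w₀L⁴/(120EI) = 6075/EI
  δ_0 = 11860/EI
Flexibility coefficient — unit upward force at B: δ_{BB} = L³/(3EI) = 114.3/EI.
Compatibility at B: δ_0 − R_B·δ_{BB} = 0, so R_B = 11860/114.3 = 103.7 kip.

R_B = 103.7 kip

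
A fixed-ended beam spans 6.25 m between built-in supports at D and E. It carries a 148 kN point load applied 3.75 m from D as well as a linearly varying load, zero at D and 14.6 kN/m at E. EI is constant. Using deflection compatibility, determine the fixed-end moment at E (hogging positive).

Take the two fixed-end moments M_D, M_E as redundants; the released structure is the simple span DE.
On the primary (simply-supported) span, the end slopes from the loading are:
  at D: point load 148 at a = 3.75: Pab(L + b)/(6LEI) = 323.8/EI
  at E: point load 148 at a = 3.75: Pab(L + a)/(6LEI) = 370/EI
  at D: triangular load, peak 14.6: 7w₀L³/(360EI) = 69.31/EI
  at E: triangular load, peak 14.6: w₀L³/(45EI) = 79.21/EI
  θ_D0 = 393.1/EI,  θ_E0 = 449.2/EI
Flexibility coefficients: a unit moment at one end gives L/(3EI) there and L/(6EI) at the far end, so f₁₁ = f₂₂ = 2.083/EI and f₁₂ = f₂₁ = 1.042/EI.
Compatibility — zero rotation at each built-in end:
  2.083 M_D + 1.042 M_E = 393.1
  1.042 M_D + 2.083 M_E = 449.2
Solving the pair gives M_D = 107.8 kN·m and M_E = 161.7 kN·m (hogging).

M_E = 161.7 kN·m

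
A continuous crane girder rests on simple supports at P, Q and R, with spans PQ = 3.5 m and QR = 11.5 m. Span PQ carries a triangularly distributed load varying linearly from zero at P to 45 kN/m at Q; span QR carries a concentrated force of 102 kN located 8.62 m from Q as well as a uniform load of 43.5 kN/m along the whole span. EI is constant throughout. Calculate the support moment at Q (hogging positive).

M_Q = 665.4 kN·m

Insert a hinge at Q; M_Q is the redundant, and each span becomes simply supported.
Discontinuity in slope at Q on the released structure — sum the simple-span end rotations:
  span PQ: triangular load, peak 45: w₀L³/(45EI) = 42.88/EI
  span QR: point load 102 at a = 8.62: Pab(L + b)/(6LEI) = 527.7/EI
  span QR: UDL 43.5: wL³/(24EI) = 2757/EI
  relative rotation θ_0 = (42.88 + 3284)/EI = 3327/EI
A unit hogging moment at Q produces rotation L₁/(3EI) + L₂/(3EI) = 5/EI.
Compatibility: M_Q·(L₁+L₂)/(3EI) = θ_0, giving M_Q = 665.4 kN·m (hogging).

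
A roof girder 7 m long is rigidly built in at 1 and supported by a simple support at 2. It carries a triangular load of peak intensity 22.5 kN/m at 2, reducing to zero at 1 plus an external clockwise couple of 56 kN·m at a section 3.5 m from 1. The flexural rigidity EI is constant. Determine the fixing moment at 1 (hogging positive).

Take the reaction at 2 as the redundant and release it; the primary structure is a cantilever fixed at 1.
Free-end deflection of the primary structure under the applied loading (downward +):
  triangular load, peak 22.5 at the free end: 11w₀L⁴/(120EI) = 4952/EI
  clockwise couple 56 at a = 3.5: M₀a(2L − a)/(2EI) = 1029/EI
  δ_0 = 5981/EI
Tip deflection under a unit load at 2: L³/(3EI) = 114.3/EI.
The prop prevents deflection at 2: R_2 = δ_0/δ_{22} = 5981/114.3 = 52.31 kN.
Moment equilibrium about 1: M_1 = Σ(load moments about 1) − R_2·L = 423.5 − 52.31×7 = 57.31 kN·m.

M_1 = 57.31 kN·m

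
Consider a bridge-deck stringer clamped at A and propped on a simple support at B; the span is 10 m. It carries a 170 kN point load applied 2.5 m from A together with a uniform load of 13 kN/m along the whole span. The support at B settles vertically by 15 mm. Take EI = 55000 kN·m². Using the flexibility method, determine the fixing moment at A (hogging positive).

M_A = 466.2 kN·m

Release the roller at B. Primary structure: cantilever fixed at A.
Deflection at B on the released cantilever, summing each load's contribution:
  point load 170 at a = 2.5: Pa²(3L − a)/(6EI) = 4870/EI
  UDL 13: wL⁴/(8EI) = 16250/EI
  δ_0 = 21120/EI
Tip deflection under a unit load at B: L³/(3EI) = 333.3/EI.
With EI = 55000 kN·m²: δ_0 = 0.384 m and δ_{BB} = 0.006061 m/kN.
Compatibility — the beam at B must follow the support down by 0.015 m: δ_0 − R_B·δ_{BB} = 0.015, so R_B = (0.384 − 0.015)/0.006061 = 60.88 kN.
Moment equilibrium about A: M_A = Σ(load moments about A) − R_B·L = 1075 − 60.88×10 = 466.2 kN·m.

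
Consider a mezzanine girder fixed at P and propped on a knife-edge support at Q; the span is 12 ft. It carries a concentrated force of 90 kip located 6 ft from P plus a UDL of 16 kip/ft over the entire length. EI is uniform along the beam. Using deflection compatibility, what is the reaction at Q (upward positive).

Remove the prop at Q; the released (primary) structure is a cantilever built in at P.
Free-end deflection of the primary structure under the applied loading (downward +):
  point load 90 at a = 6: Pa²(3L − a)/(6EI) = 16200/EI
  UDL 16: wL⁴/(8EI) = 41472/EI
  δ_0 = 57672/EI
Flexibility coefficient — unit upward force at Q: δ_{QQ} = L³/(3EI) = 576/EI.
The prop prevents deflection at Q: R_Q = δ_0/δ_{QQ} = 57672/576 = 100.1 kip.

R_Q = 100.1 kip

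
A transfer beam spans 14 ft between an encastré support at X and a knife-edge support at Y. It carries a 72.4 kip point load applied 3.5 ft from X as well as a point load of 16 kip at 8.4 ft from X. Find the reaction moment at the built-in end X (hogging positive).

M_X = 203.9 kip·ft

Remove the prop at Y; the released (primary) structure is a cantilever built in at X.
Deflection at Y on the released cantilever, summing each load's contribution:
  point load 72.4 at a = 3.5: Pa²(3L − a)/(6EI) = 5691/EI
  point load 16 at a = 8.4: Pa²(3L − a)/(6EI) = 6322/EI
  δ_0 = 12013/EI
Tip deflection under a unit load at Y: L³/(3EI) = 914.7/EI.
Compatibility at Y: δ_0 − R_Y·δ_{YY} = 0, so R_Y = 12013/914.7 = 13.13 kip.
Moment equilibrium about X: M_X = Σ(load moments about X) − R_Y·L = 387.8 − 13.13×14 = 203.9 kip·ft.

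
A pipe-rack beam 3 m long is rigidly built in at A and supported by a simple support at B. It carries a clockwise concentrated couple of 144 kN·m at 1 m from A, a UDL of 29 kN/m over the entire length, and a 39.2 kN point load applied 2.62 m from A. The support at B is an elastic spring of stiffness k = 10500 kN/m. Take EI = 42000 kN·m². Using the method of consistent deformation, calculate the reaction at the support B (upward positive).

Release the roller at B. Primary structure: cantilever fixed at A.
Downward deflection at the released point B due to the loads:
  clockwise couple 144 at a = 1: M₀a(2L − a)/(2EI) = 360/EI
  UDL 29: wL⁴/(8EI) = 293.6/EI
  point load 39.2 at a = 2.62: Pa²(3L − a)/(6EI) = 286.1/EI
  δ_0 = 939.8/EI
Flexibility coefficient — unit upward force at B: δ_{BB} = L³/(3EI) = 9/EI.
With EI = 42000 kN·m²: δ_0 = 0.022375 m and δ_{BB} = 0.000214 m/kN.
Compatibility — the spring shortens by R_B/k under the reaction it provides: δ_0 − R_B·δ_{BB} = R_B/k. With 1/k = 0.000095 m/kN, R_B = δ_0 / (δ_{BB} + 1/k) = 0.022375 / (0.000214 + 0.000095) = 72.29 kN.

R_B = 72.29 kN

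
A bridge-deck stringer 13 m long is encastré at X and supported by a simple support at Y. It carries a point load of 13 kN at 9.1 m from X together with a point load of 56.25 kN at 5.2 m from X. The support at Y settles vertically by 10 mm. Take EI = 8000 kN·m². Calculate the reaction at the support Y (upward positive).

R_Y = 18.92 kN

Remove the prop at Y; the released (primary) structure is a cantilever built in at X.
Downward deflection at the released point Y due to the loads:
  point load 13 at a = 9.1: Pa²(3L − a)/(6EI) = 5365/EI
  point load 56.25 at a = 5.2: Pa²(3L − a)/(6EI) = 8568/EI
  δ_0 = 13933/EI
Tip deflection under a unit load at Y: L³/(3EI) = 732.3/EI.
With EI = 8000 kN·m²: δ_0 = 1.7416 m and δ_{YY} = 0.091542 m/kN.
Compatibility — the beam at Y must follow the support down by 0.01 m: δ_0 − R_Y·δ_{YY} = 0.01, so R_Y = (1.7416 − 0.01)/0.091542 = 18.92 kN.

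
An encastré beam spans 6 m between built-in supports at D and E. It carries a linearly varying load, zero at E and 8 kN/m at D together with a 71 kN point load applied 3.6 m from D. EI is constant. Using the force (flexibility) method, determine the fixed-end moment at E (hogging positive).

Take the two fixed-end moments M_D, M_E as redundants; the released structure is the simple span DE.
Simple-span end rotations at D and E under the given loads:
  at D: triangular load, peak 8: w₀L³/(45EI) = 38.4/EI
  at E: triangular load, peak 8: 7w₀L³/(360EI) = 33.6/EI
  at D: point load 71 at a = 3.6: Pab(L + b)/(6LEI) = 143.1/EI
  at E: point load 71 at a = 3.6: Pab(L + a)/(6LEI) = 163.6/EI
  θ_D0 = 181.5/EI,  θ_E0 = 197.2/EI
Flexibility coefficients: a unit moment at one end gives L/(3EI) there and L/(6EI) at the far end, so f₁₁ = f₂₂ = 2/EI and f₁₂ = f₂₁ = 1/EI.
Compatibility — zero rotation at each built-in end:
  2 M_D + 1 M_E = 181.5
  1 M_D + 2 M_E = 197.2
Solving the pair gives M_D = 55.3 kN·m and M_E = 70.94 kN·m (hogging).

M_E = 70.94 kN·m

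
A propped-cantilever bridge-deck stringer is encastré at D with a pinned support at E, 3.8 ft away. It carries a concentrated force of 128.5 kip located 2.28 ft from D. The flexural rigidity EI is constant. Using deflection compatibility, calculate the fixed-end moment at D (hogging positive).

M_D = 82.03 kip·ft

Remove the prop at E; the released (primary) structure is a cantilever built in at D.
Deflection at E on the released cantilever, summing each load's contribution:
  point load 128.5 at a = 2.28: Pa²(3L − a)/(6EI) = 1015/EI
Flexibility coefficient — unit upward force at E: δ_{EE} = L³/(3EI) = 18.29/EI.
Compatibility at E: δ_0 − R_E·δ_{EE} = 0, so R_E = 1015/18.29 = 55.51 kip.
Moment equilibrium about D: M_D = Σ(load moments about D) − R_E·L = 293 − 55.51×3.8 = 82.03 kip·ft.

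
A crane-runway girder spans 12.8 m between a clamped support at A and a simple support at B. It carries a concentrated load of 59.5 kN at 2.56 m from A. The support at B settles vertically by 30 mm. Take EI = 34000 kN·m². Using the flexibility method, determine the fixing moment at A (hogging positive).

Remove the prop at B; the released (primary) structure is a cantilever built in at A.
Deflection at B on the released cantilever, summing each load's contribution:
  point load 59.5 at a = 2.56: Pa²(3L − a)/(6EI) = 2329/EI
Tip deflection under a unit load at B: L³/(3EI) = 699.1/EI.
With EI = 34000 kN·m²: δ_0 = 0.068507 m and δ_{BB} = 0.02056 m/kN.
Compatibility — the beam at B must follow the support down by 0.03 m: δ_0 − R_B·δ_{BB} = 0.03, so R_B = (0.068507 − 0.03)/0.02056 = 1.873 kN.
Moment equilibrium about A: M_A = Σ(load moments about A) − R_B·L = 152.3 − 1.873×12.8 = 128.3 kN·m.

M_A = 128.3 kN·m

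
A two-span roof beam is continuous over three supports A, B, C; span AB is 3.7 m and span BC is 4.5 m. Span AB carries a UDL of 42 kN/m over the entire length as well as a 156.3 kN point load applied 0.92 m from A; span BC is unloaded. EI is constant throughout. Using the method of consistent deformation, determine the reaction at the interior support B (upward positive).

R_B = 147.5 kN

Take M_B as the redundant. Released structure: two simple spans AB and BC with a hinge at B.
End slopes at the hinge B, treating each span as simply supported:
  span AB: UDL 42: wL³/(24EI) = 88.64/EI
  span AB: point load 156.3 at a = 0.92: Pab(L + a)/(6LEI) = 83.19/EI
  relative rotation θ_0 = (171.8 + 0)/EI = 171.8/EI
A unit hogging moment at B produces rotation L₁/(3EI) + L₂/(3EI) = 2.733/EI.
Slope continuity at B: θ_0 = M_B·2.733/EI, so M_B = 171.8/2.733 = 62.87 kN·m (hogging).
Span AB, ΣM about A with M_B applied at B: R_B^{AB}·3.7 = 431.3 + 62.87, so R_B^{AB} = 133.6 kN and R_A = 311.7 − 133.6 = 178.1 kN.
Span BC, ΣM about C: R_B^{BC}·4.5 = 0 + 62.87, so R_B^{BC} = 13.97 kN and R_C = 0 − 13.97 = -13.97 kN.
R_B = 133.6 + 13.97 = 147.5 kN.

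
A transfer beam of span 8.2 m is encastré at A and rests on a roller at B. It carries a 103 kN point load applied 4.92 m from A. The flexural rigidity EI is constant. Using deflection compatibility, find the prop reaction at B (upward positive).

R_B = 44.5 kN

Release the roller at B. Primary structure: cantilever fixed at A.
Primary-structure tip deflection at B by superposition:
  point load 103 at a = 4.92: Pa²(3L − a)/(6EI) = 8178/EI
Tip deflection under a unit load at B: L³/(3EI) = 183.8/EI.
Compatibility at B: δ_0 − R_B·δ_{BB} = 0, so R_B = 8178/183.8 = 44.5 kN.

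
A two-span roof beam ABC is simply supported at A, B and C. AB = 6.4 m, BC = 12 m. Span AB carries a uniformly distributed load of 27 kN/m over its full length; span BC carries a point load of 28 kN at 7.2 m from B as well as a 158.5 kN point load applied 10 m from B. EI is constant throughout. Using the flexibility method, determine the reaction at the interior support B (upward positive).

R_B = 168.4 kN

Take M_B as the redundant. Released structure: two simple spans AB and BC with a hinge at B.
Discontinuity in slope at B on the released structure — sum the simple-span end rotations:
  span AB: UDL 27: wL³/(24EI) = 294.9/EI
  span BC: point load 28 at a = 7.2: Pab(L + b)/(6LEI) = 225.8/EI
  span BC: point load 158.5 at a = 10: Pab(L + b)/(6LEI) = 616.4/EI
  relative rotation θ_0 = (294.9 + 842.2)/EI = 1137/EI
A unit hogging moment at B produces rotation L₁/(3EI) + L₂/(3EI) = 6.133/EI.
Compatibility: M_B·(L₁+L₂)/(3EI) = θ_0, giving M_B = 185.4 kN·m (hogging).
Span AB, ΣM about A with M_B applied at B: R_B^{AB}·6.4 = 553 + 185.4, so R_B^{AB} = 115.4 kN and R_A = 172.8 − 115.4 = 57.43 kN.
Span BC, ΣM about C: R_B^{BC}·12 = 451.4 + 185.4, so R_B^{BC} = 53.07 kN and R_C = 186.5 − 53.07 = 133.4 kN.
R_B = 115.4 + 53.07 = 168.4 kN.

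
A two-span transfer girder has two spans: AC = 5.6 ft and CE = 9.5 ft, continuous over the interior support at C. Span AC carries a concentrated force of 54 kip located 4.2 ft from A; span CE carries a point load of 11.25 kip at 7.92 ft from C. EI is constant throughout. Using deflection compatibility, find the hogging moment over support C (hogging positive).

M_C = 23.84 kip·ft

Take M_C as the redundant. Released structure: two simple spans AC and CE with a hinge at C.
Discontinuity in slope at C on the released structure — sum the simple-span end rotations:
  span AC: point load 54 at a = 4.2: Pab(L + a)/(6LEI) = 92.61/EI
  span CE: point load 11.25 at a = 7.92: Pab(L + b)/(6LEI) = 27.37/EI
  relative rotation θ_0 = (92.61 + 27.37)/EI = 120/EI
A unit hogging moment at C produces rotation L₁/(3EI) + L₂/(3EI) = 5.033/EI.
Slope continuity at C: θ_0 = M_C·5.033/EI, so M_C = 120/5.033 = 23.84 kip·ft (hogging).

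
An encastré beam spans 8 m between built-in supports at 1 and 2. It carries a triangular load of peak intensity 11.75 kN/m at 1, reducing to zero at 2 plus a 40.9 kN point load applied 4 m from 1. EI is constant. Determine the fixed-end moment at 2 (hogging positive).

M_2 = 65.97 kN·m

Release both end moments; the primary structure is a simply-supported span 12 with redundants M_1 and M_2.
On the primary (simply-supported) span, the end slopes from the loading are:
  at 1: triangular load, peak 11.75: w₀L³/(45EI) = 133.7/EI
  at 2: triangular load, peak 11.75: 7w₀L³/(360EI) = 117/EI
  at 1: point load 40.9 at a = 4: Pab(L + b)/(6LEI) = 163.6/EI
  at 2: point load 40.9 at a = 4: Pab(L + a)/(6LEI) = 163.6/EI
  θ_10 = 297.3/EI,  θ_20 = 280.6/EI
Flexibility coefficients: a unit moment at one end gives L/(3EI) there and L/(6EI) at the far end, so f₁₁ = f₂₂ = 2.667/EI and f₁₂ = f₂₁ = 1.333/EI.
Compatibility — zero rotation at each built-in end:
  2.667 M_1 + 1.333 M_2 = 297.3
  1.333 M_1 + 2.667 M_2 = 280.6
Solving the pair gives M_1 = 78.5 kN·m and M_2 = 65.97 kN·m (hogging).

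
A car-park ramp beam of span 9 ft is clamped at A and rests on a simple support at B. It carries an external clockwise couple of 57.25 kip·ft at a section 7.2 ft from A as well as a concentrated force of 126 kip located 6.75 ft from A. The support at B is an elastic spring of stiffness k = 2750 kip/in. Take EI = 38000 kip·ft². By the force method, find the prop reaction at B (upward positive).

Choose R_B as the redundant. The primary structure is the cantilever fixed at A.
Downward deflection at the released point B due to the loads:
  clockwise couple 57.25 at a = 7.2: M₀a(2L − a)/(2EI) = 2226/EI
  point load 126 at a = 6.75: Pa²(3L − a)/(6EI) = 19375/EI
  δ_0 = 21601/EI
Flexibility coefficient — unit upward force at B: δ_{BB} = L³/(3EI) = 243/EI.
With EI = 38000 kip·ft²: δ_0 = 0.56846 ft and δ_{BB} = 0.006395 ft/kip.
Compatibility — the spring shortens by R_B/k under the reaction it provides: δ_0 − R_B·δ_{BB} = R_B/k. With 1/k = 1/(2750×12) ft/kip = 0.00003 ft/kip, R_B = δ_0 / (δ_{BB} + 1/k) = 0.56846 / (0.006395 + 0.00003) = 88.48 kip.

R_B = 88.48 kip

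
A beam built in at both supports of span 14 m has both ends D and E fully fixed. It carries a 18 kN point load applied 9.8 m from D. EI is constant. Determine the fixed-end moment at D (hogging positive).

Release both end moments; the primary structure is a simply-supported span DE with redundants M_D and M_E.
End rotations of the released simple span under the applied load (×1/EI):
  at D: point load 18 at a = 9.8: Pab(L + b)/(6LEI) = 160.5/EI
  at E: point load 18 at a = 9.8: Pab(L + a)/(6LEI) = 209.9/EI
  θ_D0 = 160.5/EI,  θ_E0 = 209.9/EI
Flexibility coefficients: a unit moment at one end gives L/(3EI) there and L/(6EI) at the far end, so f₁₁ = f₂₂ = 4.667/EI and f₁₂ = f₂₁ = 2.333/EI.
Compatibility — zero rotation at each built-in end:
  4.667 M_D + 2.333 M_E = 160.5
  2.333 M_D + 4.667 M_E = 209.9
Solving the pair gives M_D = 15.88 kN·m and M_E = 37.04 kN·m (hogging).

M_D = 15.88 kN·m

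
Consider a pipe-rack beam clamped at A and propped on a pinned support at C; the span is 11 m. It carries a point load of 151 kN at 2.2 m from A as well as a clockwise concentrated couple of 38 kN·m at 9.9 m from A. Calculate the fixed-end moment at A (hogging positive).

M_A = 220.8 kN·m

Choose R_C as the redundant. The primary structure is the cantilever fixed at A.
Primary-structure tip deflection at C by superposition:
  point load 151 at a = 2.2: Pa²(3L − a)/(6EI) = 3752/EI
  clockwise couple 38 at a = 9.9: M₀a(2L − a)/(2EI) = 2276/EI
  δ_0 = 6028/EI
Tip deflection under a unit load at C: L³/(3EI) = 443.7/EI.
Compatibility at C: δ_0 − R_C·δ_{CC} = 0, so R_C = 6028/443.7 = 13.59 kN.
Moment equilibrium about A: M_A = Σ(load moments about A) − R_C·L = 370.2 − 13.59×11 = 220.8 kN·m.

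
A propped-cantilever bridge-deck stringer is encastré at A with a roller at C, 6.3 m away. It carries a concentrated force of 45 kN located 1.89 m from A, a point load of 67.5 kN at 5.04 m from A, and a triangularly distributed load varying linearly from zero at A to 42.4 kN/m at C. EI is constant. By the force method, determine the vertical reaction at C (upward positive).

R_C = 126.4 kN

Release the roller at C. Primary structure: cantilever fixed at A.
Primary-structure tip deflection at C by superposition:
  point load 45 at a = 1.89: Pa²(3L − a)/(6EI) = 455.7/EI
  point load 67.5 at a = 5.04: Pa²(3L − a)/(6EI) = 3961/EI
  triangular load, peak 42.4 at the free end: 11w₀L⁴/(120EI) = 6123/EI
  δ_0 = 10539/EI
Tip deflection under a unit load at C: L³/(3EI) = 83.35/EI.
The prop prevents deflection at C: R_C = δ_0/δ_{CC} = 10539/83.35 = 126.4 kN.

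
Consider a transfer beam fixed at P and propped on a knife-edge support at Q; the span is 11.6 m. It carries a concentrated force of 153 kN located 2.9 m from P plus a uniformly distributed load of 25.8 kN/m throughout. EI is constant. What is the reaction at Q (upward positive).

R_Q = 125.4 kN

Take the reaction at Q as the redundant and release it; the primary structure is a cantilever fixed at P.
Downward deflection at the released point Q due to the loads:
  point load 153 at a = 2.9: Pa²(3L − a)/(6EI) = 6841/EI
  UDL 25.8: wL⁴/(8EI) = 58393/EI
  δ_0 = 65234/EI
Tip deflection under a unit load at Q: L³/(3EI) = 520.3/EI.
The prop prevents deflection at Q: R_Q = δ_0/δ_{QQ} = 65234/520.3 = 125.4 kN.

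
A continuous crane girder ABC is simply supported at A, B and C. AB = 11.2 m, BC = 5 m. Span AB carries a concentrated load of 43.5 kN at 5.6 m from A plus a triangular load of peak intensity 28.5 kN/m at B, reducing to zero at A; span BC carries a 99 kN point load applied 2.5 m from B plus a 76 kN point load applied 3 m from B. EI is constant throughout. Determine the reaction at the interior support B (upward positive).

R_B = 288 kN

Take M_B as the redundant. Released structure: two simple spans AB and BC with a hinge at B.
End slopes at the hinge B, treating each span as simply supported:
  span AB: point load 43.5 at a = 5.6: Pab(L + a)/(6LEI) = 341/EI
  span AB: triangular load, peak 28.5: w₀L³/(45EI) = 889.8/EI
  span BC: point load 99 at a = 2.5: Pab(L + b)/(6LEI) = 154.7/EI
  span BC: point load 76 at a = 3: Pab(L + b)/(6LEI) = 106.4/EI
  relative rotation θ_0 = (1231 + 261.1)/EI = 1492/EI
A unit hogging moment at B produces rotation L₁/(3EI) + L₂/(3EI) = 5.4/EI.
Compatibility: M_B·(L₁+L₂)/(3EI) = θ_0, giving M_B = 276.3 kN·m (hogging).
Span AB, ΣM about A with M_B applied at B: R_B^{AB}·11.2 = 1435 + 276.3, so R_B^{AB} = 152.8 kN and R_A = 203.1 − 152.8 = 50.28 kN.
Span BC, ΣM about C: R_B^{BC}·5 = 399.5 + 276.3, so R_B^{BC} = 135.2 kN and R_C = 175 − 135.2 = 39.84 kN.
R_B = 152.8 + 135.2 = 288 kN.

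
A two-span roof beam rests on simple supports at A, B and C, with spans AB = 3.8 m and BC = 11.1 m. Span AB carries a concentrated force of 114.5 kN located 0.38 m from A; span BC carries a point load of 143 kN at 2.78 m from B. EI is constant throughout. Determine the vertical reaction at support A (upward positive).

Insert a hinge at B; M_B is the redundant, and each span becomes simply supported.
Rotations at B on the released spans (each span's end-slope, ×1/EI):
  span AB: point load 114.5 at a = 0.38: Pab(L + a)/(6LEI) = 27.28/EI
  span BC: point load 143 at a = 2.78: Pab(L + b)/(6LEI) = 964.4/EI
  relative rotation θ_0 = (27.28 + 964.4)/EI = 991.7/EI
A unit hogging moment at B produces rotation L₁/(3EI) + L₂/(3EI) = 4.967/EI.
Slope continuity at B: θ_0 = M_B·4.967/EI, so M_B = 991.7/4.967 = 199.7 kN·m (hogging).
Span AB, ΣM about A with M_B applied at B: R_B^{AB}·3.8 = 43.51 + 199.7, so R_B^{AB} = 64 kN and R_A = 114.5 − 64 = 50.5 kN.

R_A = 50.5 kN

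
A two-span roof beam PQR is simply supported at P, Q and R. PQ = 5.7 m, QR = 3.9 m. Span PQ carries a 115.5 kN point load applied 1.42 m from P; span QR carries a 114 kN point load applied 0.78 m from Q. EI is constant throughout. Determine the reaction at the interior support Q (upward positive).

Release continuity at Q by inserting a hinge; the redundant is the internal moment M_Q. The primary structure is two simply-supported spans PQ and QR.
End slopes at the hinge Q, treating each span as simply supported:
  span PQ: point load 115.5 at a = 1.42: Pab(L + a)/(6LEI) = 146.1/EI
  span QR: point load 114 at a = 0.78: Pab(L + b)/(6LEI) = 83.23/EI
  relative rotation θ_0 = (146.1 + 83.23)/EI = 229.4/EI
A unit hogging moment at Q produces rotation L₁/(3EI) + L₂/(3EI) = 3.2/EI.
Slope continuity at Q: θ_0 = M_Q·3.2/EI, so M_Q = 229.4/3.2 = 71.68 kN·m (hogging).
Span PQ, ΣM about P with M_Q applied at Q: R_Q^{PQ}·5.7 = 164 + 71.68, so R_Q^{PQ} = 41.35 kN and R_P = 115.5 − 41.35 = 74.15 kN.
Span QR, ΣM about R: R_Q^{QR}·3.9 = 355.7 + 71.68, so R_Q^{QR} = 109.6 kN and R_R = 114 − 109.6 = 4.421 kN.
R_Q = 41.35 + 109.6 = 150.9 kN.

R_Q = 150.9 kN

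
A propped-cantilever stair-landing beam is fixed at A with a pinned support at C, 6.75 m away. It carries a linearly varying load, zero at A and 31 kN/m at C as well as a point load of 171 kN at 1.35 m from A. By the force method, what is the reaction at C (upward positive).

Release the roller at C. Primary structure: cantilever fixed at A.
Free-end deflection of the primary structure under the applied loading (downward +):
  triangular load, peak 31 at the free end: 11w₀L⁴/(120EI) = 5899/EI
  point load 171 at a = 1.35: Pa²(3L − a)/(6EI) = 981.7/EI
  δ_0 = 6881/EI
Tip deflection under a unit load at C: L³/(3EI) = 102.5/EI.
The prop prevents deflection at C: R_C = δ_0/δ_{CC} = 6881/102.5 = 67.12 kN.

R_C = 67.12 kN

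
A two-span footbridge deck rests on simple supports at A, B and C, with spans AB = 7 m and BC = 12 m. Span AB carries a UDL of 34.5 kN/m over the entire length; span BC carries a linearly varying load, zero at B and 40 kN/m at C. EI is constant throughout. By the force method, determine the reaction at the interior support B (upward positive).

R_B = 266.4 kN

Take M_B as the redundant. Released structure: two simple spans AB and BC with a hinge at B.
Rotations at B on the released spans (each span's end-slope, ×1/EI):
  span AB: UDL 34.5: wL³/(24EI) = 493.1/EI
  span BC: triangular load, peak 40: 7w₀L³/(360EI) = 1344/EI
  relative rotation θ_0 = (493.1 + 1344)/EI = 1837/EI
A unit hogging moment at B produces rotation L₁/(3EI) + L₂/(3EI) = 6.333/EI.
Compatibility: M_B·(L₁+L₂)/(3EI) = θ_0, giving M_B = 290.1 kN·m (hogging).
Span AB, ΣM about A with M_B applied at B: R_B^{AB}·7 = 845.2 + 290.1, so R_B^{AB} = 162.2 kN and R_A = 241.5 − 162.2 = 79.31 kN.
Span BC, ΣM about C: R_B^{BC}·12 = 960 + 290.1, so R_B^{BC} = 104.2 kN and R_C = 240 − 104.2 = 135.8 kN.
R_B = 162.2 + 104.2 = 266.4 kN.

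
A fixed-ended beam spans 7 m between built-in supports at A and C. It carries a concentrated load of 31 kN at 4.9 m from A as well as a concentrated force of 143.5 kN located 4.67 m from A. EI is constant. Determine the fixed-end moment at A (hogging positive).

M_A = 87.92 kN·m

Release both end moments; the primary structure is a simply-supported span AC with redundants M_A and M_C.
End rotations of the released simple span under the applied load (×1/EI):
  at A: point load 31 at a = 4.9: Pab(L + b)/(6LEI) = 69.11/EI
  at C: point load 31 at a = 4.9: Pab(L + a)/(6LEI) = 90.38/EI
  at A: point load 143.5 at a = 4.67: Pab(L + b)/(6LEI) = 346.9/EI
  at C: point load 143.5 at a = 4.67: Pab(L + a)/(6LEI) = 433.9/EI
  θ_A0 = 416/EI,  θ_C0 = 524.2/EI
Flexibility coefficients: a unit moment at one end gives L/(3EI) there and L/(6EI) at the far end, so f₁₁ = f₂₂ = 2.333/EI and f₁₂ = f₂₁ = 1.167/EI.
Compatibility — zero rotation at each built-in end:
  2.333 M_A + 1.167 M_C = 416
  1.167 M_A + 2.333 M_C = 524.2
Solving the pair gives M_A = 87.92 kN·m and M_C = 180.7 kN·m (hogging).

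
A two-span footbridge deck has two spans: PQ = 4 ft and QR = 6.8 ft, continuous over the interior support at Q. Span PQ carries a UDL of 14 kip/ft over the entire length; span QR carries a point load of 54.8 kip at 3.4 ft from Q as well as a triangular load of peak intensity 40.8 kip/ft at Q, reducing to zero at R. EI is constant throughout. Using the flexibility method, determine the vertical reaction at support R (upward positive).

Release continuity at Q by inserting a hinge; the redundant is the internal moment M_Q. The primary structure is two simply-supported spans PQ and QR.
Discontinuity in slope at Q on the released structure — sum the simple-span end rotations:
  span PQ: UDL 14: wL³/(24EI) = 37.33/EI
  span QR: point load 54.8 at a = 3.4: Pab(L + b)/(6LEI) = 158.4/EI
  span QR: triangular load, peak 40.8: w₀L³/(45EI) = 285.1/EI
  relative rotation θ_0 = (37.33 + 443.5)/EI = 480.8/EI
A unit hogging moment at Q produces rotation L₁/(3EI) + L₂/(3EI) = 3.6/EI.
Slope continuity at Q: θ_0 = M_Q·3.6/EI, so M_Q = 480.8/3.6 = 133.6 kip·ft (hogging).
Span QR, ΣM about R: R_Q^{QR}·6.8 = 815.2 + 133.6, so R_Q^{QR} = 139.5 kip and R_R = 193.5 − 139.5 = 54 kip.

R_R = 54 kip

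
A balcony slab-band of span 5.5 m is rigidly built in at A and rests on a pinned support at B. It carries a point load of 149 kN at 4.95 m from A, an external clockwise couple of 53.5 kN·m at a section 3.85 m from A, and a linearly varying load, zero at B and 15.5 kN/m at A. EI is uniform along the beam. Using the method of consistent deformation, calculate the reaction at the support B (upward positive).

R_B = 148.5 kN

Remove the prop at B; the released (primary) structure is a cantilever built in at A.
Downward deflection at the released point B due to the loads:
  point load 149 at a = 4.95: Pa²(3L − a)/(6EI) = 7028/EI
  clockwise couple 53.5 at a = 3.85: M₀a(2L − a)/(2EI) = 736.4/EI
  triangular load, peak 15.5 at the fixed end: w₀L⁴/(30EI) = 472.8/EI
  δ_0 = 8237/EI
Flexibility coefficient — unit upward force at B: δ_{BB} = L³/(3EI) = 55.46/EI.
Compatibility at B: δ_0 − R_B·δ_{BB} = 0, so R_B = 8237/55.46 = 148.5 kN.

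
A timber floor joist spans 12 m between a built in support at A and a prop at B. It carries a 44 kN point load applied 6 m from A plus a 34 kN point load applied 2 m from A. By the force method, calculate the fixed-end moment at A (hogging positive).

Remove the prop at B; the released (primary) structure is a cantilever built in at A.
Downward deflection at the released point B due to the loads:
  point load 44 at a = 6: Pa²(3L − a)/(6EI) = 7920/EI
  point load 34 at a = 2: Pa²(3L − a)/(6EI) = 770.7/EI
  δ_0 = 8691/EI
Flexibility coefficient — unit upward force at B: δ_{BB} = L³/(3EI) = 576/EI.
The prop prevents deflection at B: R_B = δ_0/δ_{BB} = 8691/576 = 15.09 kN.
Moment equilibrium about A: M_A = Σ(load moments about A) − R_B·L = 332 − 15.09×12 = 150.9 kN·m.

M_A = 150.9 kN·m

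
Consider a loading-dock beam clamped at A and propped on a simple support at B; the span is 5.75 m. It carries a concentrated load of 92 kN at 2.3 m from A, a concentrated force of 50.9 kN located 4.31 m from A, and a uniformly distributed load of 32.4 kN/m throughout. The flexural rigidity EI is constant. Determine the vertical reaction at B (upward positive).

R_B = 121.2 kN

Release the roller at B. Primary structure: cantilever fixed at A.
Free-end deflection of the primary structure under the applied loading (downward +):
  point load 92 at a = 2.3: Pa²(3L − a)/(6EI) = 1213/EI
  point load 50.9 at a = 4.31: Pa²(3L − a)/(6EI) = 2039/EI
  UDL 32.4: wL⁴/(8EI) = 4427/EI
  δ_0 = 7679/EI
Tip deflection under a unit load at B: L³/(3EI) = 63.37/EI.
The prop prevents deflection at B: R_B = δ_0/δ_{BB} = 7679/63.37 = 121.2 kN.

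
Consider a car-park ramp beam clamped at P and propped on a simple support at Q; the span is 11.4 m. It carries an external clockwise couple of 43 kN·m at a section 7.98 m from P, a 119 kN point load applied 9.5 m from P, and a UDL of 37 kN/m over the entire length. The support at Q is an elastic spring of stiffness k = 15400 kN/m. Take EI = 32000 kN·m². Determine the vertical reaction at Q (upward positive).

R_Q = 251.8 kN

Remove the prop at Q; the released (primary) structure is a cantilever built in at P.
Free-end deflection of the primary structure under the applied loading (downward +):
  clockwise couple 43 at a = 7.98: M₀a(2L − a)/(2EI) = 2543/EI
  point load 119 at a = 9.5: Pa²(3L − a)/(6EI) = 44212/EI
  UDL 37: wL⁴/(8EI) = 78114/EI
  δ_0 = 124869/EI
Tip deflection under a unit load at Q: L³/(3EI) = 493.8/EI.
With EI = 32000 kN·m²: δ_0 = 3.9022 m and δ_{QQ} = 0.015433 m/kN.
Compatibility — the spring shortens by R_Q/k under the reaction it provides: δ_0 − R_Q·δ_{QQ} = R_Q/k. With 1/k = 0.000065 m/kN, R_Q = δ_0 / (δ_{QQ} + 1/k) = 3.9022 / (0.015433 + 0.000065) = 251.8 kN.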